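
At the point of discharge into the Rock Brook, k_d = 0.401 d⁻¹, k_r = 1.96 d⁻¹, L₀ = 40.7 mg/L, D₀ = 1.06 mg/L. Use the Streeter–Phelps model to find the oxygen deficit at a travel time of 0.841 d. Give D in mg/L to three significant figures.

D ≈ 5.66 mg/L

k_d L₀/(k_r−k_d) = 0.401×40.7/(1.96−0.401) = 16.32/1.559 = 10.47 mg/L.
e^(−k_d t) = e^(−0.401×0.8410) = 0.7137; e^(−k_r t) = e^(−1.96×0.8410) = 0.1924.
D = 10.47 × (0.7137 − 0.1924) + 1.06 × 0.1924 = 5.458 + 0.2039 = 5.662 mg/L.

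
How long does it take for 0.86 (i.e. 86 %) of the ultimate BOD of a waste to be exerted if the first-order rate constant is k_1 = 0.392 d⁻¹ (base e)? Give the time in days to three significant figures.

y/L₀ = 1 − e^(−k_1 t) = 0.86 ⇒ e^(−k_1 t) = 0.140
t = −ln(0.140) / 0.392 = 1.966 / 0.392 = 5.016 d.

t ≈ 5.02 d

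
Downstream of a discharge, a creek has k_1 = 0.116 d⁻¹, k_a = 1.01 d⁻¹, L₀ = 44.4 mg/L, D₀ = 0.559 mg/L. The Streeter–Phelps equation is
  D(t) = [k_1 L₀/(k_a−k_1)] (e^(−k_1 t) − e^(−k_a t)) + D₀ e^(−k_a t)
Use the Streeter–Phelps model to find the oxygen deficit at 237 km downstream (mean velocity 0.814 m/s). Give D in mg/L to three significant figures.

Travel time t = x/v = 237 km / (0.814 m/s) = 237000 m / 0.814 m/s = 291200 s = 3.370 d.
k_1 L₀/(k_a−k_1) = 0.116×44.4/(1.01−0.116) = 5.150/0.8940 = 5.761 mg/L.
e^(−k_1 t) = e^(−0.116×3.370) = 0.6764; e^(−k_a t) = e^(−1.01×3.370) = 0.03326.
D = 5.761 × (0.6764 − 0.03326) + 0.559 × 0.03326 = 3.705 + 0.01859 = 3.724 mg/L.

D ≈ 3.72 mg/L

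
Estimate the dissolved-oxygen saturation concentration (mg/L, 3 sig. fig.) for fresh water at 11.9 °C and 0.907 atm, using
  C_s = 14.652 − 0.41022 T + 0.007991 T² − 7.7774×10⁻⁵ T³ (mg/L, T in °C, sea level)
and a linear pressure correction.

At sea level: C_s = 14.652 − 0.41022×11.9 + 0.007991×11.9² − 7.7774×10⁻⁵×11.9³ = 10.77 mg/L.
Pressure correction: C_s' = 10.77 × 0.907 = 9.769 mg/L.

C_s ≈ 9.77 mg/L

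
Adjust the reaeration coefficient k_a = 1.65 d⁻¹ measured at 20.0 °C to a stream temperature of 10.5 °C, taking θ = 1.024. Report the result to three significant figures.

k_a ≈ 1.32 d⁻¹

k_a(T₂) = k_a(T₁) · θ^(T₂−T₁) = 1.65 × 1.024^(10.5−20.0)
= 1.65 × 1.024^-9.50 = 1.65 × 0.7983 = 1.317 d⁻¹.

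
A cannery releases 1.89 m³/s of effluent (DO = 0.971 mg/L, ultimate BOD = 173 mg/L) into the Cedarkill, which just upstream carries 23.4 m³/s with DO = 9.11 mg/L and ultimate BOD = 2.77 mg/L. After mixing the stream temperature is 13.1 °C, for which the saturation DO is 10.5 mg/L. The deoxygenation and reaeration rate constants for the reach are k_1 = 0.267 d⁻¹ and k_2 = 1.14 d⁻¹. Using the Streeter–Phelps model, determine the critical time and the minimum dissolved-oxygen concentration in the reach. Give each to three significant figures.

Mixed DO = (23.4×9.11 + 1.89×0.971)/(23.4+1.89) = 215.0/25.29 = 8.502 mg/L.
Mixed L₀ = (23.4×2.77 + 1.89×173)/(25.29) = 391.8/25.29 = 15.49 mg/L.
Initial deficit D₀ = C_s − DO₀ = 10.5 − 8.502 = 1.998 mg/L.
t_c = (1/0.8730) ln[(1.14/0.267)(1 − 1.998×0.8730/(0.267×15.49))] = 1.145 × ln(2.469) = 1.035 d.
D_c = (0.267/1.14) × 15.49 × e^(−0.267×1.035) = 0.2342 × 15.49 × 0.7585 = 2.752 mg/L.
Minimum DO = 10.5 − 2.752 = 7.748 mg/L.

t_c ≈ 1.04 d; minimum DO ≈ 7.75 mg/L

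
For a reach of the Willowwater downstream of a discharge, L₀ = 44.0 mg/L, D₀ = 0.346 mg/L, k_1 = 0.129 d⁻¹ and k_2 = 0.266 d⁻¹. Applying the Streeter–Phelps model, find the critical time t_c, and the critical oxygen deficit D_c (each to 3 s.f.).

t_c ≈ 5.22 d; D_c ≈ 10.9 mg/L

With k_2/k_1 = 2.062 and 1 − D₀(k_2−k_1)/(k_1 L₀) = 0.9916,
t_c = ln(2.062 × 0.9916) / (0.266 − 0.129) = ln(2.045) / 0.1370 = 0.7153/0.1370 = 5.221 d.
D_c = (k_1/k_2) L₀ e^(−k_1 t_c) = (0.129/0.266) × 44.0 × e^(−0.129×5.221) = 0.4850 × 44.0 × 0.5099 = 10.88 mg/L.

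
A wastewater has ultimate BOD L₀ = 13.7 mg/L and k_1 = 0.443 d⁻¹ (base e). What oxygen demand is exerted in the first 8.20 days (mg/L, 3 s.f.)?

y_t = L₀(1 − e^(−k_1 t)) = 13.7 × (1 − e^(−0.443×8.20))
= 13.7 × (1 − 0.02645) = 13.7 × 0.9736 = 13.34 mg/L.

y ≈ 13.3 mg/L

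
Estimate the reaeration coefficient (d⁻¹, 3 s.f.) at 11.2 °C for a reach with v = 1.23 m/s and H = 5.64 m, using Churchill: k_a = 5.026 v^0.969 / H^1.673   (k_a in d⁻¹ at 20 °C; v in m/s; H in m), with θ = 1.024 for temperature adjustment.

k_a(20) = 5.026 × 1.23^0.969 / 5.64^1.673 = 5.026 × 1.222 / 18.07 = 0.3400 d⁻¹.
k_a(11.2) = 0.3400 × 1.024^(11.2−20) = 0.3400 × 0.8116 = 0.2759 d⁻¹.

k_a ≈ 0.276 d⁻¹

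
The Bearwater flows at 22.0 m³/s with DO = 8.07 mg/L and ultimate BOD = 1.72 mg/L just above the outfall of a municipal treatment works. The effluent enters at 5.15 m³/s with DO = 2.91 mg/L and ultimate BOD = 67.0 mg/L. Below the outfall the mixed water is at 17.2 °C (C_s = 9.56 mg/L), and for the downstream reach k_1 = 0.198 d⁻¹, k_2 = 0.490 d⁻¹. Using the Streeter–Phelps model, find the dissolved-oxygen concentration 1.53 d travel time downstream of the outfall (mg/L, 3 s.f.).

Mixed DO = (22.0×8.07 + 5.15×2.91)/(22.0+5.15) = 192.5/27.15 = 7.091 mg/L.
Mixed L₀ = (22.0×1.72 + 5.15×67.0)/(27.15) = 382.9/27.15 = 14.10 mg/L.
Initial deficit D₀ = C_s − DO₀ = 9.56 − 7.091 = 2.469 mg/L.
D(1.53) = [0.198×14.10/(0.490−0.198)](e^(−0.198×1.53) − e^(−0.490×1.53)) + 2.469 e^(−0.490×1.53)
= 9.563 × (0.7386 − 0.4725) + 2.469 × 0.4725 = 3.712 mg/L.
DO = 9.56 − 3.712 = 5.848 mg/L.

DO ≈ 5.85 mg/L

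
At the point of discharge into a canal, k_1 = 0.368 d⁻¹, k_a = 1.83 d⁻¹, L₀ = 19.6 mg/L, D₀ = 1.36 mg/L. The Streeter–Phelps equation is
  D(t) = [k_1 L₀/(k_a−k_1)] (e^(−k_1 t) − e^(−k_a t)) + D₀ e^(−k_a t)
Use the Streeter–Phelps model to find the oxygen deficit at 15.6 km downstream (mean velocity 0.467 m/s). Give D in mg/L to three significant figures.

D ≈ 2.52 mg/L

Travel time t = x/v = 15.6 km / (0.467 m/s) = 15600 m / 0.467 m/s = 33400 s = 0.3866 d.
k_1 L₀/(k_a−k_1) = 0.368×19.6/(1.83−0.368) = 7.213/1.462 = 4.934 mg/L.
e^(−k_1 t) = e^(−0.368×0.3866) = 0.8674; e^(−k_a t) = e^(−1.83×0.3866) = 0.4929.
D = 4.934 × (0.8674 − 0.4929) + 1.36 × 0.4929 = 1.848 + 0.6703 = 2.518 mg/L.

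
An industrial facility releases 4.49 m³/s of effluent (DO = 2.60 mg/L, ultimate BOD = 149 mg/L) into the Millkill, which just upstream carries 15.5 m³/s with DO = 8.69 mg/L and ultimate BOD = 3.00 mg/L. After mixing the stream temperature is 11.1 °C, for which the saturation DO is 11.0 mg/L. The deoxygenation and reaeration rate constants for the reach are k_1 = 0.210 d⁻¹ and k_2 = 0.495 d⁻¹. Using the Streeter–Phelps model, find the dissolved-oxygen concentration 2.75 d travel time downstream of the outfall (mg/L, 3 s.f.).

Mixed DO = (15.5×8.69 + 4.49×2.60)/(15.5+4.49) = 146.4/19.99 = 7.322 mg/L.
Mixed L₀ = (15.5×3.00 + 4.49×149)/(19.99) = 715.5/19.99 = 35.79 mg/L.
Initial deficit D₀ = C_s − DO₀ = 11.0 − 7.322 = 3.678 mg/L.
D(2.75) = [0.210×35.79/(0.495−0.210)](e^(−0.210×2.75) − e^(−0.495×2.75)) + 3.678 e^(−0.495×2.75)
= 26.37 × (0.5613 − 0.2563) + 3.678 × 0.2563 = 8.986 mg/L.
DO = 11.0 − 8.986 = 2.014 mg/L.

DO ≈ 2.01 mg/L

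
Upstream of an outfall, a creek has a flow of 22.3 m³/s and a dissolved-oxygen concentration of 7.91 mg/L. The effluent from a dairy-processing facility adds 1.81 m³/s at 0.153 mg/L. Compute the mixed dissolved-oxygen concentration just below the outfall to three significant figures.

Flow-weighted mixing: C = (Q_r C_r + Q_w C_w)/(Q_r + Q_w)
= (22.3×7.91 + 1.81×0.153)/(22.3 + 1.81) = 176.7/24.11 = 7.328 mg/L.

7.33 mg/L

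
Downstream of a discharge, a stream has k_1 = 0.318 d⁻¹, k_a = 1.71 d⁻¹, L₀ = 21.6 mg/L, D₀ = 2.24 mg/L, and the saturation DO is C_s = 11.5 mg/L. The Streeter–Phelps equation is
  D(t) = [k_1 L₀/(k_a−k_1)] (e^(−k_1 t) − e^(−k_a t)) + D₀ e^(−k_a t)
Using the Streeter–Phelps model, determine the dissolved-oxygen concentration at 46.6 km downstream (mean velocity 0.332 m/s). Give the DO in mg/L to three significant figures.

Travel time t = x/v = 46.6 km / (0.332 m/s) = 46600 m / 0.332 m/s = 140400 s = 1.625 d.
k_1 L₀/(k_a−k_1) = 0.318×21.6/(1.71−0.318) = 6.869/1.392 = 4.934 mg/L.
e^(−k_1 t) = e^(−0.318×1.625) = 0.5965; e^(−k_a t) = e^(−1.71×1.625) = 0.06216.
D = 4.934 × (0.5965 − 0.06216) + 2.24 × 0.06216 = 2.637 + 0.1392 = 2.776 mg/L.
DO = C_s − D = 11.5 − 2.776 = 8.724 mg/L.

DO ≈ 8.72 mg/L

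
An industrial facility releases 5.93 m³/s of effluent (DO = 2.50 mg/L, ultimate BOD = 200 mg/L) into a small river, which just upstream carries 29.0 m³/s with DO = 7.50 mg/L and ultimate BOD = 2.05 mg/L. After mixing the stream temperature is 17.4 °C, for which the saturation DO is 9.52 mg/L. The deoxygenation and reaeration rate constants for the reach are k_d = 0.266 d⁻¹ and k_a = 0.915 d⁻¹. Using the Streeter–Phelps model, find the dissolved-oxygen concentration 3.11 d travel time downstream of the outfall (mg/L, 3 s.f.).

Mixed DO = (29.0×7.50 + 5.93×2.50)/(29.0+5.93) = 232.3/34.93 = 6.651 mg/L.
Mixed L₀ = (29.0×2.05 + 5.93×200)/(34.93) = 1245/34.93 = 35.66 mg/L.
Initial deficit D₀ = C_s − DO₀ = 9.52 − 6.651 = 2.869 mg/L.
D(3.11) = [0.266×35.66/(0.915−0.266)](e^(−0.266×3.11) − e^(−0.915×3.11)) + 2.869 e^(−0.915×3.11)
= 14.61 × (0.4372 − 0.05810) + 2.869 × 0.05810 = 5.707 mg/L.
DO = 9.52 − 5.707 = 3.813 mg/L.

DO ≈ 3.81 mg/L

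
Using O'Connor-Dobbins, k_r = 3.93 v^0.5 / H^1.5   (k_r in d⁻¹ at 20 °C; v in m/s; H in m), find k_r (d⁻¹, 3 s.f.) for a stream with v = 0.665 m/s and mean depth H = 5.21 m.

k_r = 3.93 × 0.665^0.5 / 5.21^1.5 = 3.93 × 0.8155 / 11.89 = 0.2695 d⁻¹.

k_r ≈ 0.269 d⁻¹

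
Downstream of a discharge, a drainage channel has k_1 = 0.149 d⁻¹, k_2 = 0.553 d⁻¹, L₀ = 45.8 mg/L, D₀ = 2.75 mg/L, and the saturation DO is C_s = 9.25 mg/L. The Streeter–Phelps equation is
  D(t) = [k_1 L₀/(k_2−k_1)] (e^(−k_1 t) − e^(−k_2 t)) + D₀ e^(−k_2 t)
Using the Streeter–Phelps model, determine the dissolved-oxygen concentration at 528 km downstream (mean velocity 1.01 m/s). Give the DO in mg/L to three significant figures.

Travel time t = x/v = 528 km / (1.01 m/s) = 528000 m / 1.01 m/s = 522800 s = 6.051 d.
k_1 L₀/(k_2−k_1) = 0.149×45.8/(0.553−0.149) = 6.824/0.4040 = 16.89 mg/L.
e^(−k_1 t) = e^(−0.149×6.051) = 0.4059; e^(−k_2 t) = e^(−0.553×6.051) = 0.03523.
D = 16.89 × (0.4059 − 0.03523) + 2.75 × 0.03523 = 6.262 + 0.09687 = 6.359 mg/L.
DO = C_s − D = 9.25 − 6.359 = 2.891 mg/L.

DO ≈ 2.89 mg/L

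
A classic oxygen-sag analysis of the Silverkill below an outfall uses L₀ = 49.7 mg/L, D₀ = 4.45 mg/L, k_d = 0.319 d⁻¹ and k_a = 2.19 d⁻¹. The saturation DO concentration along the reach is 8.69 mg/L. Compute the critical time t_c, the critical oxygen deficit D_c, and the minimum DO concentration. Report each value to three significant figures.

With k_a/k_d = 6.865 and 1 − D₀(k_a−k_d)/(k_d L₀) = 0.4748,
t_c = ln(6.865 × 0.4748) / (2.19 − 0.319) = ln(3.260) / 1.871 = 1.182/1.871 = 0.6316 d.
L(t_c) = L₀ e^(−k_d t_c) = 49.7 × 0.8175 = 40.63 mg/L, and at the critical point k_a D_c = k_d L, so D_c = (0.319/2.19) × 40.63 = 5.918 mg/L.
Minimum DO = C_s − D_c = 8.69 − 5.918 = 2.772 mg/L.

t_c ≈ 0.632 d; D_c ≈ 5.92 mg/L; min DO ≈ 2.77 mg/L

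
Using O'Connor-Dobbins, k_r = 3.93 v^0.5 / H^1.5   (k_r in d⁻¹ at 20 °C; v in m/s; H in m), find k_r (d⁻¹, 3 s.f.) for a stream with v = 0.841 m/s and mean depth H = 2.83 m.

k_r ≈ 0.757 d⁻¹

k_r = 3.93 × 0.841^0.5 / 2.83^1.5 = 3.93 × 0.9171 / 4.761 = 0.7570 d⁻¹.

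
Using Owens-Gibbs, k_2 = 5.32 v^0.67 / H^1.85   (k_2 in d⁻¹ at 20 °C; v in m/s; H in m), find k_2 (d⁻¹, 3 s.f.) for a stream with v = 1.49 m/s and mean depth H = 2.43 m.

k_2 ≈ 1.34 d⁻¹

k_2 = 5.32 × 1.49^0.67 / 2.43^1.85 = 5.32 × 1.306 / 5.169 = 1.345 d⁻¹.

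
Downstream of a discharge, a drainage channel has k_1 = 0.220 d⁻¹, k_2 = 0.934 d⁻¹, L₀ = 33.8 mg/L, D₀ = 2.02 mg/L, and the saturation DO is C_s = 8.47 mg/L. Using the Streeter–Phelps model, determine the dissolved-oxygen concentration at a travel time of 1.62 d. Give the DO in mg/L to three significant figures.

DO ≈ 3.03 mg/L

k_1 L₀/(k_2−k_1) = 0.220×33.8/(0.934−0.220) = 7.436/0.7140 = 10.41 mg/L.
e^(−k_1 t) = e^(−0.220×1.620) = 0.7002; e^(−k_2 t) = e^(−0.934×1.620) = 0.2202.
D = 10.41 × (0.7002 − 0.2202) + 2.02 × 0.2202 = 4.999 + 0.4449 = 5.443 mg/L.
DO = C_s − D = 8.47 − 5.443 = 3.027 mg/L.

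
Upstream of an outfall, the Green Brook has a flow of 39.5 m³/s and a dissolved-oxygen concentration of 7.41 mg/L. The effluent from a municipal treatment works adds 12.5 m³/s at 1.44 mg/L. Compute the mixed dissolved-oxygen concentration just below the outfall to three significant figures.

Flow-weighted mixing: C = (Q_r C_r + Q_w C_w)/(Q_r + Q_w)
= (39.5×7.41 + 12.5×1.44)/(39.5 + 12.5) = 310.7/52.00 = 5.975 mg/L.

5.97 mg/L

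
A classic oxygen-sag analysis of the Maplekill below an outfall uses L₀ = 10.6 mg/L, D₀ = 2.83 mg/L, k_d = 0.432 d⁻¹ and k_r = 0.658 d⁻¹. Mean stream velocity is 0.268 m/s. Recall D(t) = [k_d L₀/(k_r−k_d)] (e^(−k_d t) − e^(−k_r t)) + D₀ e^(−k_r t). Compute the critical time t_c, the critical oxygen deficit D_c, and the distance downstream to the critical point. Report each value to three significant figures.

t_c = [1/(k_r−k_d)] ln[(k_r/k_d)(1 − D₀(k_r−k_d)/(k_d L₀))]
= [1/(0.658−0.432)] ln[(0.658/0.432)(1 − 2.83×0.2260/(0.432×10.6))]
= (1/0.2260) ln[1.523 × 0.8603] = 4.425 × ln(1.310) = 4.425 × 0.2703 = 1.196 d.
D_c = (k_d/k_r) L₀ e^(−k_d t_c) = (0.432/0.658) × 10.6 × e^(−0.432×1.196) = 0.6565 × 10.6 × 0.5965 = 4.151 mg/L.
x_c = v t_c = 0.268 m/s × 1.196 d × 86400 s/d = 27700 m ≈ 27.7 km.

t_c ≈ 1.20 d; D_c ≈ 4.15 mg/L; x_c ≈ 27.7 km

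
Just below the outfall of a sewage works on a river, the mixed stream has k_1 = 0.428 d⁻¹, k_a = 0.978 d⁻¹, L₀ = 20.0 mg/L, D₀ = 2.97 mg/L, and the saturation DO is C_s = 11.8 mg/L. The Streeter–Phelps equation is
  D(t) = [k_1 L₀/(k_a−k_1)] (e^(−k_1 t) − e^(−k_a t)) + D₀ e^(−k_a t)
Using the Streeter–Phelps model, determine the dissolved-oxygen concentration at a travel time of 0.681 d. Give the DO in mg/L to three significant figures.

DO ≈ 6.64 mg/L

k_1 L₀/(k_a−k_1) = 0.428×20.0/(0.978−0.428) = 8.560/0.5500 = 15.56 mg/L.
e^(−k_1 t) = e^(−0.428×0.6810) = 0.7472; e^(−k_a t) = e^(−0.978×0.6810) = 0.5138.
D = 15.56 × (0.7472 − 0.5138) + 2.97 × 0.5138 = 3.633 + 1.526 = 5.159 mg/L.
DO = C_s − D = 11.8 − 5.159 = 6.641 mg/L.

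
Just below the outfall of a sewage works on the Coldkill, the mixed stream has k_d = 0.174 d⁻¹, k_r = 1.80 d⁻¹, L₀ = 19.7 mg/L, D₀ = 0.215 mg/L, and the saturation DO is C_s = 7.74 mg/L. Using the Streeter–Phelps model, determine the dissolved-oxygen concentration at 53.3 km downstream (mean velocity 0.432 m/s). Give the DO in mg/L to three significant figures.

Travel time t = x/v = 53.3 km / (0.432 m/s) = 53300 m / 0.432 m/s = 123400 s = 1.428 d.
k_d L₀/(k_r−k_d) = 0.174×19.7/(1.80−0.174) = 3.428/1.626 = 2.108 mg/L.
e^(−k_d t) = e^(−0.174×1.428) = 0.7800; e^(−k_r t) = e^(−1.80×1.428) = 0.07650.
D = 2.108 × (0.7800 − 0.07650) + 0.215 × 0.07650 = 1.483 + 0.01645 = 1.499 mg/L.
DO = C_s − D = 7.74 − 1.499 = 6.241 mg/L.

DO ≈ 6.24 mg/L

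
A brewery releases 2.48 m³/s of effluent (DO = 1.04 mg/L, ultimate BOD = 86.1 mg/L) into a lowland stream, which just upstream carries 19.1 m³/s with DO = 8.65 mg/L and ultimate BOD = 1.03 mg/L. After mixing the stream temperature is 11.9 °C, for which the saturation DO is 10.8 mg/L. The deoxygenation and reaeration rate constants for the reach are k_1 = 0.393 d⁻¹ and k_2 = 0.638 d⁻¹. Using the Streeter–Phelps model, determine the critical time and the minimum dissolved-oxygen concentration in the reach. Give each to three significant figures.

t_c ≈ 1.20 d; minimum DO ≈ 6.64 mg/L

Mixed DO = (19.1×8.65 + 2.48×1.04)/(19.1+2.48) = 167.8/21.58 = 7.775 mg/L.
Mixed L₀ = (19.1×1.03 + 2.48×86.1)/(21.58) = 233.2/21.58 = 10.81 mg/L.
Initial deficit D₀ = C_s − DO₀ = 10.8 − 7.775 = 3.025 mg/L.
t_c = (1/0.2450) ln[(0.638/0.393)(1 − 3.025×0.2450/(0.393×10.81))] = 4.082 × ln(1.340) = 1.195 d.
D_c = (0.393/0.638) × 10.81 × e^(−0.393×1.195) = 0.6160 × 10.81 × 0.6252 = 4.162 mg/L.
Minimum DO = 10.8 − 4.162 = 6.638 mg/L.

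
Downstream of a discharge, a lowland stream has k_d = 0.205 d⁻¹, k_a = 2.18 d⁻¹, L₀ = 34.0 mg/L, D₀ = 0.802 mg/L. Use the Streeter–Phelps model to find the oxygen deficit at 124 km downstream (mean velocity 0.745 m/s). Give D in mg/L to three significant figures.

D ≈ 2.34 mg/L

Travel time t = x/v = 124 km / (0.745 m/s) = 124000 m / 0.745 m/s = 166400 s = 1.926 d.
k_d L₀/(k_a−k_d) = 0.205×34.0/(2.18−0.205) = 6.970/1.975 = 3.529 mg/L.
e^(−k_d t) = e^(−0.205×1.926) = 0.6737; e^(−k_a t) = e^(−2.18×1.926) = 0.01500.
D = 3.529 × (0.6737 − 0.01500) + 0.802 × 0.01500 = 2.325 + 0.01203 = 2.337 mg/L.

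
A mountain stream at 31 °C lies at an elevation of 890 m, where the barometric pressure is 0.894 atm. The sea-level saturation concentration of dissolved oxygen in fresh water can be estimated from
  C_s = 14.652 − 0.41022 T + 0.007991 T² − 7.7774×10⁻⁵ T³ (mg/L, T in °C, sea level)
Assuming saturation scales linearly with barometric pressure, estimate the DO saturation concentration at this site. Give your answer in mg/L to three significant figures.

C_s ≈ 6.52 mg/L

At sea level: C_s = 14.652 − 0.41022×31 + 0.007991×31² − 7.7774×10⁻⁵×31³ = 7.298 mg/L.
Pressure correction: C_s' = 7.298 × 0.894 = 6.524 mg/L.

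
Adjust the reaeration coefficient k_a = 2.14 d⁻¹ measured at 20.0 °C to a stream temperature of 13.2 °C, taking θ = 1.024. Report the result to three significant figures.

k_a ≈ 1.82 d⁻¹

k_a(T₂) = k_a(T₁) · θ^(T₂−T₁) = 2.14 × 1.024^(13.2−20.0)
= 2.14 × 1.024^-6.80 = 2.14 × 0.8511 = 1.821 d⁻¹.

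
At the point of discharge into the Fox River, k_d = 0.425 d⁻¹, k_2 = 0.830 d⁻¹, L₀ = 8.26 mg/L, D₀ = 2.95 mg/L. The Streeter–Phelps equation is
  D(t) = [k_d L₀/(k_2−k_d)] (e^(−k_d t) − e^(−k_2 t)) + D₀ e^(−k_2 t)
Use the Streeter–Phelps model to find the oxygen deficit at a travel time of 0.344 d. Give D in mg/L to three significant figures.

k_d L₀/(k_2−k_d) = 0.425×8.26/(0.830−0.425) = 3.510/0.4050 = 8.668 mg/L.
e^(−k_d t) = e^(−0.425×0.3440) = 0.8640; e^(−k_2 t) = e^(−0.830×0.3440) = 0.7516.
D = 8.668 × (0.8640 − 0.7516) + 2.95 × 0.7516 = 0.9739 + 2.217 = 3.191 mg/L.

D ≈ 3.19 mg/L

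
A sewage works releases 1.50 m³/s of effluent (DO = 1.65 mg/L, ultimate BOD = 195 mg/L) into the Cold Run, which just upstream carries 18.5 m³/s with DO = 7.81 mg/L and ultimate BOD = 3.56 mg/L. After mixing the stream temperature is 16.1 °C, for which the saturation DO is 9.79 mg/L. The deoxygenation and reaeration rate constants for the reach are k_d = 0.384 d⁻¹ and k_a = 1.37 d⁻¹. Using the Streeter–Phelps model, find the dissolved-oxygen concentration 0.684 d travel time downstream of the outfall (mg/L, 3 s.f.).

Mixed DO = (18.5×7.81 + 1.50×1.65)/(18.5+1.50) = 147.0/20.00 = 7.348 mg/L.
Mixed L₀ = (18.5×3.56 + 1.50×195)/(20.00) = 358.4/20.00 = 17.92 mg/L.
Initial deficit D₀ = C_s − DO₀ = 9.79 − 7.348 = 2.442 mg/L.
D(0.684) = [0.384×17.92/(1.37−0.384)](e^(−0.384×0.684) − e^(−1.37×0.684)) + 2.442 e^(−1.37×0.684)
= 6.978 × (0.7690 − 0.3918) + 2.442 × 0.3918 = 3.589 mg/L.
DO = 9.79 − 3.589 = 6.201 mg/L.

DO ≈ 6.20 mg/L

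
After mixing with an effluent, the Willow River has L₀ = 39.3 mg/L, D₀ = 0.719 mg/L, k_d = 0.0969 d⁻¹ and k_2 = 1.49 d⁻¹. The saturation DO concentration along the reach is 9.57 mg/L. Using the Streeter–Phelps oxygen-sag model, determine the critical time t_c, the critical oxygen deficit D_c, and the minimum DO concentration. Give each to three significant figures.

At the critical point dD/dt = 0, so k_d L₀ e^(−k_d t) = k_2 D. Substituting D(t) from the Streeter–Phelps equation and solving for t gives
t_c = ln[(k_2/k_d)(1 − D₀(k_2−k_d)/(k_d L₀))] / (k_2−k_d).
Here k_2−k_d = 1.393 d⁻¹ and 1 − D₀(k_2−k_d)/(k_d L₀) = 1 − 0.719×1.393/(0.0969×39.3) = 0.7370, so
t_c = ln(15.38 × 0.7370) / 1.393 = 2.428 / 1.393 = 1.743 d.
D_c = (k_d/k_2) L₀ e^(−k_d t_c) = (0.0969/1.49) × 39.3 × e^(−0.0969×1.743) = 0.06503 × 39.3 × 0.8446 = 2.159 mg/L.
Minimum DO = C_s − D_c = 9.57 − 2.159 = 7.411 mg/L.

t_c ≈ 1.74 d; D_c ≈ 2.16 mg/L; min DO ≈ 7.41 mg/L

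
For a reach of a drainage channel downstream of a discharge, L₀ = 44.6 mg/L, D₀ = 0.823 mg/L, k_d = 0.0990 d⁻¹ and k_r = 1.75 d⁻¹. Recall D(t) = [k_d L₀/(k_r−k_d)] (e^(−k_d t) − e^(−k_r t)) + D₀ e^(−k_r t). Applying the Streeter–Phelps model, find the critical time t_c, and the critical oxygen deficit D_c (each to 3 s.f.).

t_c ≈ 1.52 d; D_c ≈ 2.17 mg/L

With k_r/k_d = 17.68 and 1 − D₀(k_r−k_d)/(k_d L₀) = 0.6923,
t_c = ln(17.68 × 0.6923) / (1.75 − 0.0990) = ln(12.24) / 1.651 = 2.504/1.651 = 1.517 d.
D_c = (k_d/k_r) L₀ e^(−k_d t_c) = (0.0990/1.75) × 44.6 × e^(−0.0990×1.517) = 0.05657 × 44.6 × 0.8606 = 2.171 mg/L.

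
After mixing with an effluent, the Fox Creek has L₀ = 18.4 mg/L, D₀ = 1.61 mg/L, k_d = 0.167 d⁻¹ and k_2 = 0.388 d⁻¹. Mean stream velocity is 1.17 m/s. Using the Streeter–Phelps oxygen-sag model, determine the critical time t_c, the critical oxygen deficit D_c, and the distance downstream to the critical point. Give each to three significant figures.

t_c ≈ 3.26 d; D_c ≈ 4.60 mg/L; x_c ≈ 329 km

With k_2/k_d = 2.323 and 1 − D₀(k_2−k_d)/(k_d L₀) = 0.8842,
t_c = ln(2.323 × 0.8842) / (0.388 − 0.167) = ln(2.054) / 0.2210 = 0.7199/0.2210 = 3.258 d.
L(t_c) = L₀ e^(−k_d t_c) = 18.4 × 0.5804 = 10.68 mg/L, and at the critical point k_2 D_c = k_d L, so D_c = (0.167/0.388) × 10.68 = 4.597 mg/L.
x_c = v t_c = 1.17 m/s × 3.258 d × 86400 s/d = 329300 m ≈ 329 km.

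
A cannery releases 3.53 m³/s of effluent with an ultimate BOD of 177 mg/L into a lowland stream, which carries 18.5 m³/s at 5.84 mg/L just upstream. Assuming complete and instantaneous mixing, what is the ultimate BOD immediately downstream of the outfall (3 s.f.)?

Flow-weighted mixing: C = (Q_r C_r + Q_w C_w)/(Q_r + Q_w)
= (18.5×5.84 + 3.53×177)/(18.5 + 3.53) = 732.8/22.03 = 33.27 mg/L.

33.3 mg/L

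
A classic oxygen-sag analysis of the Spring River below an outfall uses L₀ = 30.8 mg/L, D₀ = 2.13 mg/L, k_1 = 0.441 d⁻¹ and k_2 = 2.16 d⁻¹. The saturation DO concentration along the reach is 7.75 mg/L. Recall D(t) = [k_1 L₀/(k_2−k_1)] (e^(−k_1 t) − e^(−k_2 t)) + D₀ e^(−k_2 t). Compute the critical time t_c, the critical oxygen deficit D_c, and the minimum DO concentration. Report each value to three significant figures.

At the critical point dD/dt = 0, so k_1 L₀ e^(−k_1 t) = k_2 D. Substituting D(t) from the Streeter–Phelps equation and solving for t gives
t_c = ln[(k_2/k_1)(1 − D₀(k_2−k_1)/(k_1 L₀))] / (k_2−k_1).
Here k_2−k_1 = 1.719 d⁻¹ and 1 − D₀(k_2−k_1)/(k_1 L₀) = 1 − 2.13×1.719/(0.441×30.8) = 0.7304, so
t_c = ln(4.898 × 0.7304) / 1.719 = 1.275 / 1.719 = 0.7415 d.
D_c = (k_1/k_2) L₀ e^(−k_1 t_c) = (0.441/2.16) × 30.8 × e^(−0.441×0.7415) = 0.2042 × 30.8 × 0.7211 = 4.534 mg/L.
Minimum DO = C_s − D_c = 7.75 − 4.534 = 3.216 mg/L.

t_c ≈ 0.742 d; D_c ≈ 4.53 mg/L; min DO ≈ 3.22 mg/L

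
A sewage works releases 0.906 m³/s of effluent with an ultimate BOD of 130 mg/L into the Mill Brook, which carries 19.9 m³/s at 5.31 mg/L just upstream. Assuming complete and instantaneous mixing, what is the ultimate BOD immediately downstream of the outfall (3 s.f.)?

Flow-weighted mixing: C = (Q_r C_r + Q_w C_w)/(Q_r + Q_w)
= (19.9×5.31 + 0.906×130)/(19.9 + 0.906) = 223.4/20.81 = 10.74 mg/L.

10.7 mg/L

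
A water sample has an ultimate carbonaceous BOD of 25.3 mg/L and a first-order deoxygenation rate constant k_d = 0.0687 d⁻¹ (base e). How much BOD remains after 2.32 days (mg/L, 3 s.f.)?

L ≈ 21.6 mg/L

L_t = L₀ e^(−k_d t) = 25.3 × e^(−0.0687×2.32) = 25.3 × 0.8527 = 21.57 mg/L.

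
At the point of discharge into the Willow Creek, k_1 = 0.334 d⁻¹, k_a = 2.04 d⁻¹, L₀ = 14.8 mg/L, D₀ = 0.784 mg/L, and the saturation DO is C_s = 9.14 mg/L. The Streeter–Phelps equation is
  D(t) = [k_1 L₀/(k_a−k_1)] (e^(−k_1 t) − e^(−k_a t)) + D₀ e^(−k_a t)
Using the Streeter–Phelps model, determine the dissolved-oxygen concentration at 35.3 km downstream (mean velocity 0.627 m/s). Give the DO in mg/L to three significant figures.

DO ≈ 7.37 mg/L

Travel time t = x/v = 35.3 km / (0.627 m/s) = 35300 m / 0.627 m/s = 56300 s = 0.6516 d.
k_1 L₀/(k_a−k_1) = 0.334×14.8/(2.04−0.334) = 4.943/1.706 = 2.898 mg/L.
e^(−k_1 t) = e^(−0.334×0.6516) = 0.8044; e^(−k_a t) = e^(−2.04×0.6516) = 0.2647.
D = 2.898 × (0.8044 − 0.2647) + 0.784 × 0.2647 = 1.564 + 0.2075 = 1.771 mg/L.
DO = C_s − D = 9.14 − 1.771 = 7.369 mg/L.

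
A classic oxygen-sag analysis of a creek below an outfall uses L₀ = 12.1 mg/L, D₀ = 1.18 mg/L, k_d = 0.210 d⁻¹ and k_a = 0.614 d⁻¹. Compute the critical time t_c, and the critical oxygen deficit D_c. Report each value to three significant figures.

With k_a/k_d = 2.924 and 1 − D₀(k_a−k_d)/(k_d L₀) = 0.8124,
t_c = ln(2.924 × 0.8124) / (0.614 − 0.210) = ln(2.375) / 0.4040 = 0.8651/0.4040 = 2.141 d.
L(t_c) = L₀ e^(−k_d t_c) = 12.1 × 0.6378 = 7.718 mg/L, and at the critical point k_a D_c = k_d L, so D_c = (0.210/0.614) × 7.718 = 2.640 mg/L.

t_c ≈ 2.14 d; D_c ≈ 2.64 mg/L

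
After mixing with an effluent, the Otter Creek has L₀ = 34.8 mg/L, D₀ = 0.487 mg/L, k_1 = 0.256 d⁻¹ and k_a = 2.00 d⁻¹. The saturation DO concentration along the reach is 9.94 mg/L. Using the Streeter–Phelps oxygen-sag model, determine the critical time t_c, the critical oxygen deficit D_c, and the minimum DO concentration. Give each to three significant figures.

At the critical point dD/dt = 0, so k_1 L₀ e^(−k_1 t) = k_a D. Substituting D(t) from the Streeter–Phelps equation and solving for t gives
t_c = ln[(k_a/k_1)(1 − D₀(k_a−k_1)/(k_1 L₀))] / (k_a−k_1).
Here k_a−k_1 = 1.744 d⁻¹ and 1 − D₀(k_a−k_1)/(k_1 L₀) = 1 − 0.487×1.744/(0.256×34.8) = 0.9047, so
t_c = ln(7.812 × 0.9047) / 1.744 = 1.956 / 1.744 = 1.121 d.
D_c = (k_1/k_a) L₀ e^(−k_1 t_c) = (0.256/2.00) × 34.8 × e^(−0.256×1.121) = 0.1280 × 34.8 × 0.7505 = 3.343 mg/L.
Minimum DO = C_s − D_c = 9.94 − 3.343 = 6.597 mg/L.

t_c ≈ 1.12 d; D_c ≈ 3.34 mg/L; min DO ≈ 6.60 mg/L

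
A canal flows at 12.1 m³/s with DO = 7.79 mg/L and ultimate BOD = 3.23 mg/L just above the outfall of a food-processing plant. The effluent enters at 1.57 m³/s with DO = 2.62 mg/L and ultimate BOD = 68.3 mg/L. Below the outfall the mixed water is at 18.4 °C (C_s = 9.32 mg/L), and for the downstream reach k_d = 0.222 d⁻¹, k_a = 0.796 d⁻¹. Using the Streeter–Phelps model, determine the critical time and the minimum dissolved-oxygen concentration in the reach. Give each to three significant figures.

t_c ≈ 0.971 d; minimum DO ≈ 6.91 mg/L

Mixed DO = (12.1×7.79 + 1.57×2.62)/(12.1+1.57) = 98.37/13.67 = 7.196 mg/L.
Mixed L₀ = (12.1×3.23 + 1.57×68.3)/(13.67) = 146.3/13.67 = 10.70 mg/L.
Initial deficit D₀ = C_s − DO₀ = 9.32 − 7.196 = 2.124 mg/L.
t_c = (1/0.5740) ln[(0.796/0.222)(1 − 2.124×0.5740/(0.222×10.70))] = 1.742 × ln(1.746) = 0.9710 d.
D_c = (0.222/0.796) × 10.70 × e^(−0.222×0.9710) = 0.2789 × 10.70 × 0.8061 = 2.406 mg/L.
Minimum DO = 9.32 − 2.406 = 6.914 mg/L.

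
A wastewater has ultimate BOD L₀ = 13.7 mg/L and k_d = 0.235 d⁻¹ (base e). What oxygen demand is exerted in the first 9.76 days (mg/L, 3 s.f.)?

y_t = L₀(1 − e^(−k_d t)) = 13.7 × (1 − e^(−0.235×9.76))
= 13.7 × (1 − 0.1009) = 13.7 × 0.8991 = 12.32 mg/L.

y ≈ 12.3 mg/L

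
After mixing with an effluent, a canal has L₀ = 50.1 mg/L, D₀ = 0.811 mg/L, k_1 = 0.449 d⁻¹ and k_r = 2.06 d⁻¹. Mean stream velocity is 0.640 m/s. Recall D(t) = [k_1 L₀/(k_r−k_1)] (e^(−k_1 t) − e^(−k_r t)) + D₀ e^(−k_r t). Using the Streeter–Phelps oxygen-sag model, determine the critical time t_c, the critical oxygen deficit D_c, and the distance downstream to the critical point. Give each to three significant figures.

With k_r/k_1 = 4.588 and 1 − D₀(k_r−k_1)/(k_1 L₀) = 0.9419,
t_c = ln(4.588 × 0.9419) / (2.06 − 0.449) = ln(4.322) / 1.611 = 1.464/1.611 = 0.9085 d.
L(t_c) = L₀ e^(−k_1 t_c) = 50.1 × 0.6650 = 33.32 mg/L, and at the critical point k_r D_c = k_1 L, so D_c = (0.449/2.06) × 33.32 = 7.262 mg/L.
x_c = v t_c = 0.640 m/s × 0.9085 d × 86400 s/d = 50240 m ≈ 50.2 km.

t_c ≈ 0.909 d; D_c ≈ 7.26 mg/L; x_c ≈ 50.2 km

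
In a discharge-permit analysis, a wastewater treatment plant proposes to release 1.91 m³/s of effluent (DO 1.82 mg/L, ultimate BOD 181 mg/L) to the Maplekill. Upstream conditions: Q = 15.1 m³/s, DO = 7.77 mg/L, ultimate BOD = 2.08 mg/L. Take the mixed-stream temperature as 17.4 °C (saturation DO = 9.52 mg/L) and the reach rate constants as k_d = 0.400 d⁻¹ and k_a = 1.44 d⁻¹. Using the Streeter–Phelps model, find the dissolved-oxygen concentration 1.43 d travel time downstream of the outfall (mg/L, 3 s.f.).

DO ≈ 5.49 mg/L

Mixed DO = (15.1×7.77 + 1.91×1.82)/(15.1+1.91) = 120.8/17.01 = 7.102 mg/L.
Mixed L₀ = (15.1×2.08 + 1.91×181)/(17.01) = 377.1/17.01 = 22.17 mg/L.
Initial deficit D₀ = C_s − DO₀ = 9.52 − 7.102 = 2.418 mg/L.
D(1.43) = [0.400×22.17/(1.44−0.400)](e^(−0.400×1.43) − e^(−1.44×1.43)) + 2.418 e^(−1.44×1.43)
= 8.527 × (0.5644 − 0.1276) + 2.418 × 0.1276 = 4.033 mg/L.
DO = 9.52 − 4.033 = 5.487 mg/L.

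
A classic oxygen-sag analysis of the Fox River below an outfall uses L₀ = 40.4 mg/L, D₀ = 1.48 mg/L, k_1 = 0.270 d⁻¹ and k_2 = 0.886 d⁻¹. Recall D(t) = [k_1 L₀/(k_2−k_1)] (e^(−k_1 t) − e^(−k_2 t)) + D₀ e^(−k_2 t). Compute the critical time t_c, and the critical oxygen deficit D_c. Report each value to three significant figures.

t_c ≈ 1.79 d; D_c ≈ 7.60 mg/L

At the critical point dD/dt = 0, so k_1 L₀ e^(−k_1 t) = k_2 D. Substituting D(t) from the Streeter–Phelps equation and solving for t gives
t_c = ln[(k_2/k_1)(1 − D₀(k_2−k_1)/(k_1 L₀))] / (k_2−k_1).
Here k_2−k_1 = 0.6160 d⁻¹ and 1 − D₀(k_2−k_1)/(k_1 L₀) = 1 − 1.48×0.6160/(0.270×40.4) = 0.9164, so
t_c = ln(3.281 × 0.9164) / 0.6160 = 1.101 / 0.6160 = 1.787 d.
D_c = (k_1/k_2) L₀ e^(−k_1 t_c) = (0.270/0.886) × 40.4 × e^(−0.270×1.787) = 0.3047 × 40.4 × 0.6172 = 7.598 mg/L.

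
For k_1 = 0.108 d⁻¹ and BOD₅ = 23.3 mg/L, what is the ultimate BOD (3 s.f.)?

L₀ ≈ 55.8 mg/L

BOD₅ = L₀(1 − e^(−5k_1)) ⇒ L₀ = BOD₅ / (1 − e^(−5×0.108))
= 23.3 / (1 − 0.5827) = 23.3 / 0.4173 = 55.84 mg/L.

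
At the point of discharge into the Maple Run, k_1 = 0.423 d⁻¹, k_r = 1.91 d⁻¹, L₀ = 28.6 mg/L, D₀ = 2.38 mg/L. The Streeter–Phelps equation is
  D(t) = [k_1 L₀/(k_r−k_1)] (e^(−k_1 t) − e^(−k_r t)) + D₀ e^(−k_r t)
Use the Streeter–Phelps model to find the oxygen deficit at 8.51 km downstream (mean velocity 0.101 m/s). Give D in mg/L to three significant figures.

Travel time t = x/v = 8.51 km / (0.101 m/s) = 8510 m / 0.101 m/s = 84260 s = 0.9752 d.
k_1 L₀/(k_r−k_1) = 0.423×28.6/(1.91−0.423) = 12.10/1.487 = 8.136 mg/L.
e^(−k_1 t) = e^(−0.423×0.9752) = 0.6620; e^(−k_r t) = e^(−1.91×0.9752) = 0.1553.
D = 8.136 × (0.6620 − 0.1553) + 2.38 × 0.1553 = 4.123 + 0.3695 = 4.492 mg/L.

D ≈ 4.49 mg/L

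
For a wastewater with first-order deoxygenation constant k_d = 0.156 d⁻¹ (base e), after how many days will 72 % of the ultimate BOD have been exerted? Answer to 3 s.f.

y/L₀ = 1 − e^(−k_d t) = 0.72 ⇒ e^(−k_d t) = 0.280
t = −ln(0.280) / 0.156 = 1.273 / 0.156 = 8.160 d.

t ≈ 8.16 d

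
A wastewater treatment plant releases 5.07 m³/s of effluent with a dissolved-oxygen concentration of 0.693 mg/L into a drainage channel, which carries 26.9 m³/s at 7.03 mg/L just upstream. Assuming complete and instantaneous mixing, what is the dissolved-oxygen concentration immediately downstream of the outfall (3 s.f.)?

6.03 mg/L

Flow-weighted mixing: C = (Q_r C_r + Q_w C_w)/(Q_r + Q_w)
= (26.9×7.03 + 5.07×0.693)/(26.9 + 5.07) = 192.6/31.97 = 6.025 mg/L.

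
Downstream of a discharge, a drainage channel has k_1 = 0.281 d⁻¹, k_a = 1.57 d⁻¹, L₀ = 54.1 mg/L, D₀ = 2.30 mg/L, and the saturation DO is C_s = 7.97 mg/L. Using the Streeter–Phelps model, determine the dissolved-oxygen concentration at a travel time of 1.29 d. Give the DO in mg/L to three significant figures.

DO ≈ 1.02 mg/L

k_1 L₀/(k_a−k_1) = 0.281×54.1/(1.57−0.281) = 15.20/1.289 = 11.79 mg/L.
e^(−k_1 t) = e^(−0.281×1.290) = 0.6959; e^(−k_a t) = e^(−1.57×1.290) = 0.1320.
D = 11.79 × (0.6959 − 0.1320) + 2.30 × 0.1320 = 6.652 + 0.3035 = 6.955 mg/L.
DO = C_s − D = 7.97 − 6.955 = 1.015 mg/L.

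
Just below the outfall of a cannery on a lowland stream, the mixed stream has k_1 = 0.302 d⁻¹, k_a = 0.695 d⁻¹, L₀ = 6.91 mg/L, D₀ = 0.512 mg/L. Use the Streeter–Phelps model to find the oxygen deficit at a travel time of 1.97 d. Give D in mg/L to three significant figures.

k_1 L₀/(k_a−k_1) = 0.302×6.91/(0.695−0.302) = 2.087/0.3930 = 5.310 mg/L.
e^(−k_1 t) = e^(−0.302×1.970) = 0.5516; e^(−k_a t) = e^(−0.695×1.970) = 0.2543.
D = 5.310 × (0.5516 − 0.2543) + 0.512 × 0.2543 = 1.579 + 0.1302 = 1.709 mg/L.

D ≈ 1.71 mg/L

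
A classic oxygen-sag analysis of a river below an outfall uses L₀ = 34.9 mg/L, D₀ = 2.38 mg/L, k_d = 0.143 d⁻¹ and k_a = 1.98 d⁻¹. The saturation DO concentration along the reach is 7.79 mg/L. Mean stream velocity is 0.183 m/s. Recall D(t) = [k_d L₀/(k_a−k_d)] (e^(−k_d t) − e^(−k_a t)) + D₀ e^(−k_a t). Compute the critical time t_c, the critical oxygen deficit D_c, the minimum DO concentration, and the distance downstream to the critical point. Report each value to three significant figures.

With k_a/k_d = 13.85 and 1 − D₀(k_a−k_d)/(k_d L₀) = 0.1240,
t_c = ln(13.85 × 0.1240) / (1.98 − 0.143) = ln(1.716) / 1.837 = 0.5402/1.837 = 0.2941 d.
L(t_c) = L₀ e^(−k_d t_c) = 34.9 × 0.9588 = 33.46 mg/L, and at the critical point k_a D_c = k_d L, so D_c = (0.143/1.98) × 33.46 = 2.417 mg/L.
Minimum DO = C_s − D_c = 7.79 − 2.417 = 5.373 mg/L.
x_c = v t_c = 0.183 m/s × 0.2941 d × 86400 s/d = 4650 m ≈ 4.65 km.

t_c ≈ 0.294 d; D_c ≈ 2.42 mg/L; min DO ≈ 5.37 mg/L; x_c ≈ 4.65 km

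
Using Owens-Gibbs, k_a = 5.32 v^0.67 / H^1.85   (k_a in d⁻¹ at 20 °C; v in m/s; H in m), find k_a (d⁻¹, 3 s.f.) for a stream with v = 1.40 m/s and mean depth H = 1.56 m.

k_a = 5.32 × 1.40^0.67 / 1.56^1.85 = 5.32 × 1.253 / 2.277 = 2.928 d⁻¹.

k_a ≈ 2.93 d⁻¹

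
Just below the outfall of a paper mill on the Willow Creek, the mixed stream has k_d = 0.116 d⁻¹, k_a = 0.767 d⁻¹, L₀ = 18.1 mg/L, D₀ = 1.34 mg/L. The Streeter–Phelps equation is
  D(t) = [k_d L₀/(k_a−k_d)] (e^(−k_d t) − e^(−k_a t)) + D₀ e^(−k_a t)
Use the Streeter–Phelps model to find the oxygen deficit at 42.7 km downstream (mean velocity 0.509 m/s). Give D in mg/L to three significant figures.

D ≈ 1.99 mg/L

Travel time t = x/v = 42.7 km / (0.509 m/s) = 42700 m / 0.509 m/s = 83890 s = 0.9709 d.
k_d L₀/(k_a−k_d) = 0.116×18.1/(0.767−0.116) = 2.100/0.6510 = 3.225 mg/L.
e^(−k_d t) = e^(−0.116×0.9709) = 0.8935; e^(−k_a t) = e^(−0.767×0.9709) = 0.4749.
D = 3.225 × (0.8935 − 0.4749) + 1.34 × 0.4749 = 1.350 + 0.6363 = 1.986 mg/L.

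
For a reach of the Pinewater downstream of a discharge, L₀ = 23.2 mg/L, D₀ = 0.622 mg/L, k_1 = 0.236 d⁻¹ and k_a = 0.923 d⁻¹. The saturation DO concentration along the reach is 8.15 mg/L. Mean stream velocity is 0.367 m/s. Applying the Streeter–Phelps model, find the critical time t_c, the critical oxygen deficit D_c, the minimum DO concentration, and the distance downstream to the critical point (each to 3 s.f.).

t_c ≈ 1.87 d; D_c ≈ 3.82 mg/L; min DO ≈ 4.33 mg/L; x_c ≈ 59.2 km

At the critical point dD/dt = 0, so k_1 L₀ e^(−k_1 t) = k_a D. Substituting D(t) from the Streeter–Phelps equation and solving for t gives
t_c = ln[(k_a/k_1)(1 − D₀(k_a−k_1)/(k_1 L₀))] / (k_a−k_1).
Here k_a−k_1 = 0.6870 d⁻¹ and 1 − D₀(k_a−k_1)/(k_1 L₀) = 1 − 0.622×0.6870/(0.236×23.2) = 0.9220, so
t_c = ln(3.911 × 0.9220) / 0.6870 = 1.283 / 0.6870 = 1.867 d.
D_c = (k_1/k_a) L₀ e^(−k_1 t_c) = (0.236/0.923) × 23.2 × e^(−0.236×1.867) = 0.2557 × 23.2 × 0.6437 = 3.818 mg/L.
Minimum DO = C_s − D_c = 8.15 − 3.818 = 4.332 mg/L.
x_c = v t_c = 0.367 m/s × 1.867 d × 86400 s/d = 59200 m ≈ 59.2 km.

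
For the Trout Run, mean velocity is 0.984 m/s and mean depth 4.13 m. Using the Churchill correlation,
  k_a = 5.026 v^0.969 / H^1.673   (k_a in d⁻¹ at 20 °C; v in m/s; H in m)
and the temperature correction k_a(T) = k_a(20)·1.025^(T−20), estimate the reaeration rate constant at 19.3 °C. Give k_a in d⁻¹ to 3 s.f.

k_a ≈ 0.453 d⁻¹

k_a(20) = 5.026 × 0.984^0.969 / 4.13^1.673 = 5.026 × 0.9845 / 10.73 = 0.4613 d⁻¹.
k_a(19.3) = 0.4613 × 1.025^(19.3−20) = 0.4613 × 0.9829 = 0.4534 d⁻¹.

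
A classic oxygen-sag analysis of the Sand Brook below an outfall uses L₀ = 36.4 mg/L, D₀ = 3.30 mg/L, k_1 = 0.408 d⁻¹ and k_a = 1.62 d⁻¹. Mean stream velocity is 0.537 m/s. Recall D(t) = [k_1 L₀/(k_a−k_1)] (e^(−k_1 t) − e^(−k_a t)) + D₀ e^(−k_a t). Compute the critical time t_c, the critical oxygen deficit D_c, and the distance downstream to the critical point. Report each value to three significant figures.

At the critical point dD/dt = 0, so k_1 L₀ e^(−k_1 t) = k_a D. Substituting D(t) from the Streeter–Phelps equation and solving for t gives
t_c = ln[(k_a/k_1)(1 − D₀(k_a−k_1)/(k_1 L₀))] / (k_a−k_1).
Here k_a−k_1 = 1.212 d⁻¹ and 1 − D₀(k_a−k_1)/(k_1 L₀) = 1 − 3.30×1.212/(0.408×36.4) = 0.7307, so
t_c = ln(3.971 × 0.7307) / 1.212 = 1.065 / 1.212 = 0.8788 d.
L(t_c) = L₀ e^(−k_1 t_c) = 36.4 × 0.6987 = 25.43 mg/L, and at the critical point k_a D_c = k_1 L, so D_c = (0.408/1.62) × 25.43 = 6.405 mg/L.
x_c = v t_c = 0.537 m/s × 0.8788 d × 86400 s/d = 40780 m ≈ 40.8 km.

t_c ≈ 0.879 d; D_c ≈ 6.41 mg/L; x_c ≈ 40.8 km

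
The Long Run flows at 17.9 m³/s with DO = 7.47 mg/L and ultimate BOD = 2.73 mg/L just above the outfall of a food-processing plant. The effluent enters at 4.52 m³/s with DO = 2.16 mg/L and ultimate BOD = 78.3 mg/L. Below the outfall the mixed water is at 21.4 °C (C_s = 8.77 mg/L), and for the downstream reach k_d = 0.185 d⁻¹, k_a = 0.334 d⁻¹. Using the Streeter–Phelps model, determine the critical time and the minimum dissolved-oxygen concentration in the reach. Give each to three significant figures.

t_c ≈ 3.21 d; minimum DO ≈ 3.28 mg/L

Mixed DO = (17.9×7.47 + 4.52×2.16)/(17.9+4.52) = 143.5/22.42 = 6.399 mg/L.
Mixed L₀ = (17.9×2.73 + 4.52×78.3)/(22.42) = 402.8/22.42 = 17.97 mg/L.
Initial deficit D₀ = C_s − DO₀ = 8.77 − 6.399 = 2.371 mg/L.
t_c = (1/0.1490) ln[(0.334/0.185)(1 − 2.371×0.1490/(0.185×17.97))] = 6.711 × ln(1.614) = 3.211 d.
D_c = (0.185/0.334) × 17.97 × e^(−0.185×3.211) = 0.5539 × 17.97 × 0.5521 = 5.494 mg/L.
Minimum DO = 8.77 − 5.494 = 3.276 mg/L.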